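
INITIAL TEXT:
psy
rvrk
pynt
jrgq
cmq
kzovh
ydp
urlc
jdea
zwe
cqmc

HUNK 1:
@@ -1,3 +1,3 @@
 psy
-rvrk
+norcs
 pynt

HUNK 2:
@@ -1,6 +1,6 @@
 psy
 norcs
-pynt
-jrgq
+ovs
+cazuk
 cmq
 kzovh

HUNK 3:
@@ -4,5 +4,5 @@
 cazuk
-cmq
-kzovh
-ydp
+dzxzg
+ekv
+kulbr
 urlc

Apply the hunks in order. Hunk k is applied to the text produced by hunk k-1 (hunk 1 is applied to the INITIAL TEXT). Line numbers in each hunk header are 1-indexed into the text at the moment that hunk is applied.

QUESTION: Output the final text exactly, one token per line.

Hunk 1: at line 1 remove [rvrk] add [norcs] -> 11 lines: psy norcs pynt jrgq cmq kzovh ydp urlc jdea zwe cqmc
Hunk 2: at line 1 remove [pynt,jrgq] add [ovs,cazuk] -> 11 lines: psy norcs ovs cazuk cmq kzovh ydp urlc jdea zwe cqmc
Hunk 3: at line 4 remove [cmq,kzovh,ydp] add [dzxzg,ekv,kulbr] -> 11 lines: psy norcs ovs cazuk dzxzg ekv kulbr urlc jdea zwe cqmc

Answer: psy
norcs
ovs
cazuk
dzxzg
ekv
kulbr
urlc
jdea
zwe
cqmc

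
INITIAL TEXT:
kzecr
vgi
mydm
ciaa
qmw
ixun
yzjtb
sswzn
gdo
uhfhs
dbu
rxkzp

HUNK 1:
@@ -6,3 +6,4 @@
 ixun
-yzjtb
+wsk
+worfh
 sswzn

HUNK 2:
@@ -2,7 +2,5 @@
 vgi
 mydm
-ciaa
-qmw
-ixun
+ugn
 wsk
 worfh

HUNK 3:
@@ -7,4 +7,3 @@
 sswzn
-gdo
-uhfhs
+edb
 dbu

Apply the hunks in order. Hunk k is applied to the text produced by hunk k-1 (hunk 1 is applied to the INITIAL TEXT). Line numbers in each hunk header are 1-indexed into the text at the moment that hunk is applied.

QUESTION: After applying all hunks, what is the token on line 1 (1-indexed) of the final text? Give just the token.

Hunk 1: at line 6 remove [yzjtb] add [wsk,worfh] -> 13 lines: kzecr vgi mydm ciaa qmw ixun wsk worfh sswzn gdo uhfhs dbu rxkzp
Hunk 2: at line 2 remove [ciaa,qmw,ixun] add [ugn] -> 11 lines: kzecr vgi mydm ugn wsk worfh sswzn gdo uhfhs dbu rxkzp
Hunk 3: at line 7 remove [gdo,uhfhs] add [edb] -> 10 lines: kzecr vgi mydm ugn wsk worfh sswzn edb dbu rxkzp
Final line 1: kzecr

Answer: kzecr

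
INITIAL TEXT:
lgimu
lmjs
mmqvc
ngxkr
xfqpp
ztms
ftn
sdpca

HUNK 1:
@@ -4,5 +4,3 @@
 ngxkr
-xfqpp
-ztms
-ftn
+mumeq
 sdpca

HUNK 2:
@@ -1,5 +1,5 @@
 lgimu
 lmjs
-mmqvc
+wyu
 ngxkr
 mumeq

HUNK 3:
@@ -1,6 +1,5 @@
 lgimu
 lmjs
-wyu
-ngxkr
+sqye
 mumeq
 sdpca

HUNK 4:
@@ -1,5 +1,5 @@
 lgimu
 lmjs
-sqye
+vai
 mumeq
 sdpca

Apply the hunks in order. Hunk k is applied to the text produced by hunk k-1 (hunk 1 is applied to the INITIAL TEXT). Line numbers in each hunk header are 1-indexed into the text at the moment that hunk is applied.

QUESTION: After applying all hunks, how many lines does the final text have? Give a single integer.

Hunk 1: at line 4 remove [xfqpp,ztms,ftn] add [mumeq] -> 6 lines: lgimu lmjs mmqvc ngxkr mumeq sdpca
Hunk 2: at line 1 remove [mmqvc] add [wyu] -> 6 lines: lgimu lmjs wyu ngxkr mumeq sdpca
Hunk 3: at line 1 remove [wyu,ngxkr] add [sqye] -> 5 lines: lgimu lmjs sqye mumeq sdpca
Hunk 4: at line 1 remove [sqye] add [vai] -> 5 lines: lgimu lmjs vai mumeq sdpca
Final line count: 5

Answer: 5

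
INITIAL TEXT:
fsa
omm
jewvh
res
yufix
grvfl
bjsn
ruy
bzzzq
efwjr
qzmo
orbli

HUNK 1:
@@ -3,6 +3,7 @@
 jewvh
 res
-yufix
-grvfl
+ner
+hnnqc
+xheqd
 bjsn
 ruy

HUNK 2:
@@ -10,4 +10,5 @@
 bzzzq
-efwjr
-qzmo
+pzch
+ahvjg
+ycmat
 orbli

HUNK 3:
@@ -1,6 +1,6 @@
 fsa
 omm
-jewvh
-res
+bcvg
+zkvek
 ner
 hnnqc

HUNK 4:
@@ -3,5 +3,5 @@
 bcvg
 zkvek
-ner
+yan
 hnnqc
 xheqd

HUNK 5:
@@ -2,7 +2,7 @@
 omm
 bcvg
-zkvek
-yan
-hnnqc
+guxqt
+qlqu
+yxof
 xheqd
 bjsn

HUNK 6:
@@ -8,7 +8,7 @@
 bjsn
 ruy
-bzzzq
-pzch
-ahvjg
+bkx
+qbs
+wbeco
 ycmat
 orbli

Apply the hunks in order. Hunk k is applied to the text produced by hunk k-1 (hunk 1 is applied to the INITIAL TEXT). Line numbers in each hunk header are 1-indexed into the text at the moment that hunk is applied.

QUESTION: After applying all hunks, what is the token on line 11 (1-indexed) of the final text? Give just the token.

Hunk 1: at line 3 remove [yufix,grvfl] add [ner,hnnqc,xheqd] -> 13 lines: fsa omm jewvh res ner hnnqc xheqd bjsn ruy bzzzq efwjr qzmo orbli
Hunk 2: at line 10 remove [efwjr,qzmo] add [pzch,ahvjg,ycmat] -> 14 lines: fsa omm jewvh res ner hnnqc xheqd bjsn ruy bzzzq pzch ahvjg ycmat orbli
Hunk 3: at line 1 remove [jewvh,res] add [bcvg,zkvek] -> 14 lines: fsa omm bcvg zkvek ner hnnqc xheqd bjsn ruy bzzzq pzch ahvjg ycmat orbli
Hunk 4: at line 3 remove [ner] add [yan] -> 14 lines: fsa omm bcvg zkvek yan hnnqc xheqd bjsn ruy bzzzq pzch ahvjg ycmat orbli
Hunk 5: at line 2 remove [zkvek,yan,hnnqc] add [guxqt,qlqu,yxof] -> 14 lines: fsa omm bcvg guxqt qlqu yxof xheqd bjsn ruy bzzzq pzch ahvjg ycmat orbli
Hunk 6: at line 8 remove [bzzzq,pzch,ahvjg] add [bkx,qbs,wbeco] -> 14 lines: fsa omm bcvg guxqt qlqu yxof xheqd bjsn ruy bkx qbs wbeco ycmat orbli
Final line 11: qbs

Answer: qbs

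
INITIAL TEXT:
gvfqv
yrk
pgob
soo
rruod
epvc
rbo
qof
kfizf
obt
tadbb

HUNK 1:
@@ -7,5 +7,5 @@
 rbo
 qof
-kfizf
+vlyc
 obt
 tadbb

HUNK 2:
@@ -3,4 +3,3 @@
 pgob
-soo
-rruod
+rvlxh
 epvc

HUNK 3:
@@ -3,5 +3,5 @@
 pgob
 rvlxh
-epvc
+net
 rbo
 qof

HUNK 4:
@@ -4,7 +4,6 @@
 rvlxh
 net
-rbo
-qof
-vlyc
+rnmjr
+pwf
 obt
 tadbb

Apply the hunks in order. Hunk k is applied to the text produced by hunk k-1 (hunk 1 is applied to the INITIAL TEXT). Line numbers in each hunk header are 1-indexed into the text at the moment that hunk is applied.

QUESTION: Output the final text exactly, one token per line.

Hunk 1: at line 7 remove [kfizf] add [vlyc] -> 11 lines: gvfqv yrk pgob soo rruod epvc rbo qof vlyc obt tadbb
Hunk 2: at line 3 remove [soo,rruod] add [rvlxh] -> 10 lines: gvfqv yrk pgob rvlxh epvc rbo qof vlyc obt tadbb
Hunk 3: at line 3 remove [epvc] add [net] -> 10 lines: gvfqv yrk pgob rvlxh net rbo qof vlyc obt tadbb
Hunk 4: at line 4 remove [rbo,qof,vlyc] add [rnmjr,pwf] -> 9 lines: gvfqv yrk pgob rvlxh net rnmjr pwf obt tadbb

Answer: gvfqv
yrk
pgob
rvlxh
net
rnmjr
pwf
obt
tadbb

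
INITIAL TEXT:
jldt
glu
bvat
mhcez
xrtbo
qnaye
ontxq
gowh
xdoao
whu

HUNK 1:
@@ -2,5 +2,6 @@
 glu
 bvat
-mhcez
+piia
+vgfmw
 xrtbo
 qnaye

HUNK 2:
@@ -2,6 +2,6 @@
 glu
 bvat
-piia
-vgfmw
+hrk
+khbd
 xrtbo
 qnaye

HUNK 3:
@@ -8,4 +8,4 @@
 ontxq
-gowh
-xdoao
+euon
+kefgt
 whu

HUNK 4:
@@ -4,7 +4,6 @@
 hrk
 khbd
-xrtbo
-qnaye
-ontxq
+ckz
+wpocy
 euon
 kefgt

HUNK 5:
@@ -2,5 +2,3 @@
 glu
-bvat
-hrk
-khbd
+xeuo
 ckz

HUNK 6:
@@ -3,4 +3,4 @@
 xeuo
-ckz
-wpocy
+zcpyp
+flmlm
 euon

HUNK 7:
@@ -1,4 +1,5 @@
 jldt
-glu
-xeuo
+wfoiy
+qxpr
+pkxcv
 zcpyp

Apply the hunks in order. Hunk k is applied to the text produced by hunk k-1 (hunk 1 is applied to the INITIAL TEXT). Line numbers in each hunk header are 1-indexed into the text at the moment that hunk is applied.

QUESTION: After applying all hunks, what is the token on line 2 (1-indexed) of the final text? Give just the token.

Answer: wfoiy

Derivation:
Hunk 1: at line 2 remove [mhcez] add [piia,vgfmw] -> 11 lines: jldt glu bvat piia vgfmw xrtbo qnaye ontxq gowh xdoao whu
Hunk 2: at line 2 remove [piia,vgfmw] add [hrk,khbd] -> 11 lines: jldt glu bvat hrk khbd xrtbo qnaye ontxq gowh xdoao whu
Hunk 3: at line 8 remove [gowh,xdoao] add [euon,kefgt] -> 11 lines: jldt glu bvat hrk khbd xrtbo qnaye ontxq euon kefgt whu
Hunk 4: at line 4 remove [xrtbo,qnaye,ontxq] add [ckz,wpocy] -> 10 lines: jldt glu bvat hrk khbd ckz wpocy euon kefgt whu
Hunk 5: at line 2 remove [bvat,hrk,khbd] add [xeuo] -> 8 lines: jldt glu xeuo ckz wpocy euon kefgt whu
Hunk 6: at line 3 remove [ckz,wpocy] add [zcpyp,flmlm] -> 8 lines: jldt glu xeuo zcpyp flmlm euon kefgt whu
Hunk 7: at line 1 remove [glu,xeuo] add [wfoiy,qxpr,pkxcv] -> 9 lines: jldt wfoiy qxpr pkxcv zcpyp flmlm euon kefgt whu
Final line 2: wfoiy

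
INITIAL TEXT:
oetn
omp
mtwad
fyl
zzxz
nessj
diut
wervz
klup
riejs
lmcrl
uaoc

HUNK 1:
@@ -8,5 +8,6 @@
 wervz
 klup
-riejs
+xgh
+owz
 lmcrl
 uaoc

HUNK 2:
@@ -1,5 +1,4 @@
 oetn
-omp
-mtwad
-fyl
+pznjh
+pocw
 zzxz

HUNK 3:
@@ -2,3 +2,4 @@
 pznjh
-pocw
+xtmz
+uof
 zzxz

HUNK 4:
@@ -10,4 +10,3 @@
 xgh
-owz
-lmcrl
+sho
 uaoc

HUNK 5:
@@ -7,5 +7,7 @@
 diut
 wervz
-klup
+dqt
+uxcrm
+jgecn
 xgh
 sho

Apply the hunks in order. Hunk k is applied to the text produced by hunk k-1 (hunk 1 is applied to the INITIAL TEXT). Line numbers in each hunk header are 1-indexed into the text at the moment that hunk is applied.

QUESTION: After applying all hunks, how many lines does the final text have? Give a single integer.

Answer: 14

Derivation:
Hunk 1: at line 8 remove [riejs] add [xgh,owz] -> 13 lines: oetn omp mtwad fyl zzxz nessj diut wervz klup xgh owz lmcrl uaoc
Hunk 2: at line 1 remove [omp,mtwad,fyl] add [pznjh,pocw] -> 12 lines: oetn pznjh pocw zzxz nessj diut wervz klup xgh owz lmcrl uaoc
Hunk 3: at line 2 remove [pocw] add [xtmz,uof] -> 13 lines: oetn pznjh xtmz uof zzxz nessj diut wervz klup xgh owz lmcrl uaoc
Hunk 4: at line 10 remove [owz,lmcrl] add [sho] -> 12 lines: oetn pznjh xtmz uof zzxz nessj diut wervz klup xgh sho uaoc
Hunk 5: at line 7 remove [klup] add [dqt,uxcrm,jgecn] -> 14 lines: oetn pznjh xtmz uof zzxz nessj diut wervz dqt uxcrm jgecn xgh sho uaoc
Final line count: 14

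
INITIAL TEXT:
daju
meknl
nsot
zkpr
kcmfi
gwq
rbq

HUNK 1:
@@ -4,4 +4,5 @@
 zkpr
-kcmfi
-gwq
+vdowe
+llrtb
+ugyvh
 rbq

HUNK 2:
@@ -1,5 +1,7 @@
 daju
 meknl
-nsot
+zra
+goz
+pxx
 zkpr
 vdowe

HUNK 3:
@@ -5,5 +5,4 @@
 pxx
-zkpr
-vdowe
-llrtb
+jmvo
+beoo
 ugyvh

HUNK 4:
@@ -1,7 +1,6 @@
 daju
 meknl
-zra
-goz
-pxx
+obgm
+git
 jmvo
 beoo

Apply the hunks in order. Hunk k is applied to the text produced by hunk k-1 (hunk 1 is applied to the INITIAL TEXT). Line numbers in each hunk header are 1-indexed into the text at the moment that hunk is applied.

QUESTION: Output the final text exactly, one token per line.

Hunk 1: at line 4 remove [kcmfi,gwq] add [vdowe,llrtb,ugyvh] -> 8 lines: daju meknl nsot zkpr vdowe llrtb ugyvh rbq
Hunk 2: at line 1 remove [nsot] add [zra,goz,pxx] -> 10 lines: daju meknl zra goz pxx zkpr vdowe llrtb ugyvh rbq
Hunk 3: at line 5 remove [zkpr,vdowe,llrtb] add [jmvo,beoo] -> 9 lines: daju meknl zra goz pxx jmvo beoo ugyvh rbq
Hunk 4: at line 1 remove [zra,goz,pxx] add [obgm,git] -> 8 lines: daju meknl obgm git jmvo beoo ugyvh rbq

Answer: daju
meknl
obgm
git
jmvo
beoo
ugyvh
rbq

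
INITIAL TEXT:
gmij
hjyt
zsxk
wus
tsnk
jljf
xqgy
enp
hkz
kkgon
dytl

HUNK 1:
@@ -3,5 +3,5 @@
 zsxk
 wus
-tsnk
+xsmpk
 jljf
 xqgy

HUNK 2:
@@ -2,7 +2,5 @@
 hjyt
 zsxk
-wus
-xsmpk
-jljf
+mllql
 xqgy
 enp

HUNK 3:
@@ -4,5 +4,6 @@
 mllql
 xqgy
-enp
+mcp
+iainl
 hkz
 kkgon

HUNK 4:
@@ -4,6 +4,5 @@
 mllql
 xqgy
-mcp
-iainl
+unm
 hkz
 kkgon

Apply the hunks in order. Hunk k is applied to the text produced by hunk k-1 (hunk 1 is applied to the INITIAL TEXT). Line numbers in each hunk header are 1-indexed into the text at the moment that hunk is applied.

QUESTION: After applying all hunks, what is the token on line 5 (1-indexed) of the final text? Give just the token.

Hunk 1: at line 3 remove [tsnk] add [xsmpk] -> 11 lines: gmij hjyt zsxk wus xsmpk jljf xqgy enp hkz kkgon dytl
Hunk 2: at line 2 remove [wus,xsmpk,jljf] add [mllql] -> 9 lines: gmij hjyt zsxk mllql xqgy enp hkz kkgon dytl
Hunk 3: at line 4 remove [enp] add [mcp,iainl] -> 10 lines: gmij hjyt zsxk mllql xqgy mcp iainl hkz kkgon dytl
Hunk 4: at line 4 remove [mcp,iainl] add [unm] -> 9 lines: gmij hjyt zsxk mllql xqgy unm hkz kkgon dytl
Final line 5: xqgy

Answer: xqgy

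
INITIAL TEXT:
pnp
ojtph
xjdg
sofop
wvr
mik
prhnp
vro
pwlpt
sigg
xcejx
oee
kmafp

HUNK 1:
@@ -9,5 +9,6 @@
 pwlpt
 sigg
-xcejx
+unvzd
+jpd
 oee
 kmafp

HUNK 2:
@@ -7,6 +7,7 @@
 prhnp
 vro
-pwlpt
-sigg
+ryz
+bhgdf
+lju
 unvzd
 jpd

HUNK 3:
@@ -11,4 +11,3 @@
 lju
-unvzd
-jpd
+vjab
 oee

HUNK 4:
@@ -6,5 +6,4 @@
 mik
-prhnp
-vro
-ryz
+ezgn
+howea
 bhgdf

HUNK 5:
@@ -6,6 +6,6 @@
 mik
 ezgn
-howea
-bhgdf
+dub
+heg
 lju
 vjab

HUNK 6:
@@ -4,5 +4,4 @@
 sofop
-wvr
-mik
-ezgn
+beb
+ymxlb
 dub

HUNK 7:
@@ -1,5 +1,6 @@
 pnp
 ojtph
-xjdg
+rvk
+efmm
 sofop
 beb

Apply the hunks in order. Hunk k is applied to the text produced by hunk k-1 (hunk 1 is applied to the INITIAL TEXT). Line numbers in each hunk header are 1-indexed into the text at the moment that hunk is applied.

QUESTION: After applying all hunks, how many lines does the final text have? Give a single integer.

Answer: 13

Derivation:
Hunk 1: at line 9 remove [xcejx] add [unvzd,jpd] -> 14 lines: pnp ojtph xjdg sofop wvr mik prhnp vro pwlpt sigg unvzd jpd oee kmafp
Hunk 2: at line 7 remove [pwlpt,sigg] add [ryz,bhgdf,lju] -> 15 lines: pnp ojtph xjdg sofop wvr mik prhnp vro ryz bhgdf lju unvzd jpd oee kmafp
Hunk 3: at line 11 remove [unvzd,jpd] add [vjab] -> 14 lines: pnp ojtph xjdg sofop wvr mik prhnp vro ryz bhgdf lju vjab oee kmafp
Hunk 4: at line 6 remove [prhnp,vro,ryz] add [ezgn,howea] -> 13 lines: pnp ojtph xjdg sofop wvr mik ezgn howea bhgdf lju vjab oee kmafp
Hunk 5: at line 6 remove [howea,bhgdf] add [dub,heg] -> 13 lines: pnp ojtph xjdg sofop wvr mik ezgn dub heg lju vjab oee kmafp
Hunk 6: at line 4 remove [wvr,mik,ezgn] add [beb,ymxlb] -> 12 lines: pnp ojtph xjdg sofop beb ymxlb dub heg lju vjab oee kmafp
Hunk 7: at line 1 remove [xjdg] add [rvk,efmm] -> 13 lines: pnp ojtph rvk efmm sofop beb ymxlb dub heg lju vjab oee kmafp
Final line count: 13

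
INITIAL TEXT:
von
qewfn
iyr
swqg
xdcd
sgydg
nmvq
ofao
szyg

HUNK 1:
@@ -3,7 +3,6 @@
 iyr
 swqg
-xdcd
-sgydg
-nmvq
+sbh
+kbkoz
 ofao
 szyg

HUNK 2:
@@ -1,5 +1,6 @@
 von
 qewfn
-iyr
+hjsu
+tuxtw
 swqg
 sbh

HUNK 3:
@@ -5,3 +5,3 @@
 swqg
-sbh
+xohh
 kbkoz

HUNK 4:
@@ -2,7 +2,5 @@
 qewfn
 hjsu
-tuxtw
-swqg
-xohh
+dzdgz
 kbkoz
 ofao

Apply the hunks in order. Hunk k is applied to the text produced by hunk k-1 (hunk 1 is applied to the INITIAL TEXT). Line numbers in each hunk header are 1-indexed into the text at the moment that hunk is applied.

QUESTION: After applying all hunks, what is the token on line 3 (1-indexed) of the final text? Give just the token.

Answer: hjsu

Derivation:
Hunk 1: at line 3 remove [xdcd,sgydg,nmvq] add [sbh,kbkoz] -> 8 lines: von qewfn iyr swqg sbh kbkoz ofao szyg
Hunk 2: at line 1 remove [iyr] add [hjsu,tuxtw] -> 9 lines: von qewfn hjsu tuxtw swqg sbh kbkoz ofao szyg
Hunk 3: at line 5 remove [sbh] add [xohh] -> 9 lines: von qewfn hjsu tuxtw swqg xohh kbkoz ofao szyg
Hunk 4: at line 2 remove [tuxtw,swqg,xohh] add [dzdgz] -> 7 lines: von qewfn hjsu dzdgz kbkoz ofao szyg
Final line 3: hjsu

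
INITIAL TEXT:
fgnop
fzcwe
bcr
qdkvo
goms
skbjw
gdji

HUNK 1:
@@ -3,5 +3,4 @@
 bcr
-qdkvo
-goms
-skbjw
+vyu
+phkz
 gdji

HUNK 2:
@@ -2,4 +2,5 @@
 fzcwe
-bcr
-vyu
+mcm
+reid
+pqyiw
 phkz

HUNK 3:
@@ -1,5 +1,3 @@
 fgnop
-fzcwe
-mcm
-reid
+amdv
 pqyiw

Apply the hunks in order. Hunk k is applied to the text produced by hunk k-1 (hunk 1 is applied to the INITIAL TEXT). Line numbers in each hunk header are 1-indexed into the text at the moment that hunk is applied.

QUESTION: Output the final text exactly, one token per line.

Hunk 1: at line 3 remove [qdkvo,goms,skbjw] add [vyu,phkz] -> 6 lines: fgnop fzcwe bcr vyu phkz gdji
Hunk 2: at line 2 remove [bcr,vyu] add [mcm,reid,pqyiw] -> 7 lines: fgnop fzcwe mcm reid pqyiw phkz gdji
Hunk 3: at line 1 remove [fzcwe,mcm,reid] add [amdv] -> 5 lines: fgnop amdv pqyiw phkz gdji

Answer: fgnop
amdv
pqyiw
phkz
gdji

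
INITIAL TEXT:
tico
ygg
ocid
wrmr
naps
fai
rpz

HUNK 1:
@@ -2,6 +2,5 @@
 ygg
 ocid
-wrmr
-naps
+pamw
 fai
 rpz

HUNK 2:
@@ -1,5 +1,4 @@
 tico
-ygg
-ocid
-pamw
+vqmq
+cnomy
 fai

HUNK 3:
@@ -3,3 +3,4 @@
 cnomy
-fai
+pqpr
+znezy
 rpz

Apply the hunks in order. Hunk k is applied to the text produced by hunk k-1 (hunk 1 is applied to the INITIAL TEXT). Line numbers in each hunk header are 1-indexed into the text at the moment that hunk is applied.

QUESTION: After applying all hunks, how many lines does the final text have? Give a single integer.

Hunk 1: at line 2 remove [wrmr,naps] add [pamw] -> 6 lines: tico ygg ocid pamw fai rpz
Hunk 2: at line 1 remove [ygg,ocid,pamw] add [vqmq,cnomy] -> 5 lines: tico vqmq cnomy fai rpz
Hunk 3: at line 3 remove [fai] add [pqpr,znezy] -> 6 lines: tico vqmq cnomy pqpr znezy rpz
Final line count: 6

Answer: 6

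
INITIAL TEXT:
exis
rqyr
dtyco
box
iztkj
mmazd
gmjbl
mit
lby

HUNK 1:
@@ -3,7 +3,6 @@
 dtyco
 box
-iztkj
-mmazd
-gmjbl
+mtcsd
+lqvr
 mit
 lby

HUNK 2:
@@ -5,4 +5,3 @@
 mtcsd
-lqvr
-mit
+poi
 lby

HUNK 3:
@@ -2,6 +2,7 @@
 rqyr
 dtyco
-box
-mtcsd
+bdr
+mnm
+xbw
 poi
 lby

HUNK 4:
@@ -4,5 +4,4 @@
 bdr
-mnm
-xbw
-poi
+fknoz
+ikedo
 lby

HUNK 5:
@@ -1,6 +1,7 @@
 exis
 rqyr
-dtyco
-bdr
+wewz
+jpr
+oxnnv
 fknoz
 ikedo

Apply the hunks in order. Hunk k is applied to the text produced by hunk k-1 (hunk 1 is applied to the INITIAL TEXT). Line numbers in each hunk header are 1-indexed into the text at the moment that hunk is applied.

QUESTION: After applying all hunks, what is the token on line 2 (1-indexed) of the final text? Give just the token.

Hunk 1: at line 3 remove [iztkj,mmazd,gmjbl] add [mtcsd,lqvr] -> 8 lines: exis rqyr dtyco box mtcsd lqvr mit lby
Hunk 2: at line 5 remove [lqvr,mit] add [poi] -> 7 lines: exis rqyr dtyco box mtcsd poi lby
Hunk 3: at line 2 remove [box,mtcsd] add [bdr,mnm,xbw] -> 8 lines: exis rqyr dtyco bdr mnm xbw poi lby
Hunk 4: at line 4 remove [mnm,xbw,poi] add [fknoz,ikedo] -> 7 lines: exis rqyr dtyco bdr fknoz ikedo lby
Hunk 5: at line 1 remove [dtyco,bdr] add [wewz,jpr,oxnnv] -> 8 lines: exis rqyr wewz jpr oxnnv fknoz ikedo lby
Final line 2: rqyr

Answer: rqyr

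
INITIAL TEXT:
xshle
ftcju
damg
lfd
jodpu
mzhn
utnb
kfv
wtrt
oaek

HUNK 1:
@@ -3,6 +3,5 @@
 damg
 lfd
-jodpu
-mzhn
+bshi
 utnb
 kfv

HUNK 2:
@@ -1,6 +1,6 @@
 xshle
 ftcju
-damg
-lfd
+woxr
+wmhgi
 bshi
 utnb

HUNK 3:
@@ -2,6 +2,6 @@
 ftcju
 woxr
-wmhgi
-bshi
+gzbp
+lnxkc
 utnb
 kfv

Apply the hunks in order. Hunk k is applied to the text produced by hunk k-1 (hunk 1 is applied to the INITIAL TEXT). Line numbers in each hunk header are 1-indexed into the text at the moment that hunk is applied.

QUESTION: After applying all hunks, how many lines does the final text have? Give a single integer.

Answer: 9

Derivation:
Hunk 1: at line 3 remove [jodpu,mzhn] add [bshi] -> 9 lines: xshle ftcju damg lfd bshi utnb kfv wtrt oaek
Hunk 2: at line 1 remove [damg,lfd] add [woxr,wmhgi] -> 9 lines: xshle ftcju woxr wmhgi bshi utnb kfv wtrt oaek
Hunk 3: at line 2 remove [wmhgi,bshi] add [gzbp,lnxkc] -> 9 lines: xshle ftcju woxr gzbp lnxkc utnb kfv wtrt oaek
Final line count: 9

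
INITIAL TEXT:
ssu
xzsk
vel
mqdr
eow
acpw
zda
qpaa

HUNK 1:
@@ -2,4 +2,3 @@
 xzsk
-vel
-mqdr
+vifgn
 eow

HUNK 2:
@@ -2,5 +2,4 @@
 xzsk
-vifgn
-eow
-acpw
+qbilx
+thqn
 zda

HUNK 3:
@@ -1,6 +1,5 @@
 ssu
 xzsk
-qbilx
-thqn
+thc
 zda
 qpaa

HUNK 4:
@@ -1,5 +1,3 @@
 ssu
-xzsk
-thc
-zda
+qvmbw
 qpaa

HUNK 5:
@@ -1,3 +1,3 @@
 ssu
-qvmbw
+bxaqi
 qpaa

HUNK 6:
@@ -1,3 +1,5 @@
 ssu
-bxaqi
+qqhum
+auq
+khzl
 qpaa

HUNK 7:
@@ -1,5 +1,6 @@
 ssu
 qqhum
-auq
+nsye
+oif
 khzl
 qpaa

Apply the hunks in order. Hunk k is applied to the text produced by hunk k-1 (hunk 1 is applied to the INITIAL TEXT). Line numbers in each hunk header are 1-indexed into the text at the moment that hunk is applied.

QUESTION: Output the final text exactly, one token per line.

Answer: ssu
qqhum
nsye
oif
khzl
qpaa

Derivation:
Hunk 1: at line 2 remove [vel,mqdr] add [vifgn] -> 7 lines: ssu xzsk vifgn eow acpw zda qpaa
Hunk 2: at line 2 remove [vifgn,eow,acpw] add [qbilx,thqn] -> 6 lines: ssu xzsk qbilx thqn zda qpaa
Hunk 3: at line 1 remove [qbilx,thqn] add [thc] -> 5 lines: ssu xzsk thc zda qpaa
Hunk 4: at line 1 remove [xzsk,thc,zda] add [qvmbw] -> 3 lines: ssu qvmbw qpaa
Hunk 5: at line 1 remove [qvmbw] add [bxaqi] -> 3 lines: ssu bxaqi qpaa
Hunk 6: at line 1 remove [bxaqi] add [qqhum,auq,khzl] -> 5 lines: ssu qqhum auq khzl qpaa
Hunk 7: at line 1 remove [auq] add [nsye,oif] -> 6 lines: ssu qqhum nsye oif khzl qpaa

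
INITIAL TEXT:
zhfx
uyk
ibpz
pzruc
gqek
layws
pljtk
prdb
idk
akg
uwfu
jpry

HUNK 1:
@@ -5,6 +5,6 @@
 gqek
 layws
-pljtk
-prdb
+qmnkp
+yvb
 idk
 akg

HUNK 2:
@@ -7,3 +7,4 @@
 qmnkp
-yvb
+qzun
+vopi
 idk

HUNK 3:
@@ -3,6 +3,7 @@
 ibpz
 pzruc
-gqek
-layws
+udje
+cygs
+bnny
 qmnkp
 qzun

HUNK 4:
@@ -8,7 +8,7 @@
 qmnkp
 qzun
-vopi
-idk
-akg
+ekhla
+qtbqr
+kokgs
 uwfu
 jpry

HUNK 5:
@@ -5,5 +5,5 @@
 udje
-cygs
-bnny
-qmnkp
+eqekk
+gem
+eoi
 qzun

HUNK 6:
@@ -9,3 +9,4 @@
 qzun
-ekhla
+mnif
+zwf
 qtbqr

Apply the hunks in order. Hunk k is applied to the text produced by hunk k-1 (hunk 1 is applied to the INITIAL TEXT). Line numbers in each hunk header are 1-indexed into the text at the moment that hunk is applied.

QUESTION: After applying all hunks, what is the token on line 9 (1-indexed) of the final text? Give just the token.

Answer: qzun

Derivation:
Hunk 1: at line 5 remove [pljtk,prdb] add [qmnkp,yvb] -> 12 lines: zhfx uyk ibpz pzruc gqek layws qmnkp yvb idk akg uwfu jpry
Hunk 2: at line 7 remove [yvb] add [qzun,vopi] -> 13 lines: zhfx uyk ibpz pzruc gqek layws qmnkp qzun vopi idk akg uwfu jpry
Hunk 3: at line 3 remove [gqek,layws] add [udje,cygs,bnny] -> 14 lines: zhfx uyk ibpz pzruc udje cygs bnny qmnkp qzun vopi idk akg uwfu jpry
Hunk 4: at line 8 remove [vopi,idk,akg] add [ekhla,qtbqr,kokgs] -> 14 lines: zhfx uyk ibpz pzruc udje cygs bnny qmnkp qzun ekhla qtbqr kokgs uwfu jpry
Hunk 5: at line 5 remove [cygs,bnny,qmnkp] add [eqekk,gem,eoi] -> 14 lines: zhfx uyk ibpz pzruc udje eqekk gem eoi qzun ekhla qtbqr kokgs uwfu jpry
Hunk 6: at line 9 remove [ekhla] add [mnif,zwf] -> 15 lines: zhfx uyk ibpz pzruc udje eqekk gem eoi qzun mnif zwf qtbqr kokgs uwfu jpry
Final line 9: qzun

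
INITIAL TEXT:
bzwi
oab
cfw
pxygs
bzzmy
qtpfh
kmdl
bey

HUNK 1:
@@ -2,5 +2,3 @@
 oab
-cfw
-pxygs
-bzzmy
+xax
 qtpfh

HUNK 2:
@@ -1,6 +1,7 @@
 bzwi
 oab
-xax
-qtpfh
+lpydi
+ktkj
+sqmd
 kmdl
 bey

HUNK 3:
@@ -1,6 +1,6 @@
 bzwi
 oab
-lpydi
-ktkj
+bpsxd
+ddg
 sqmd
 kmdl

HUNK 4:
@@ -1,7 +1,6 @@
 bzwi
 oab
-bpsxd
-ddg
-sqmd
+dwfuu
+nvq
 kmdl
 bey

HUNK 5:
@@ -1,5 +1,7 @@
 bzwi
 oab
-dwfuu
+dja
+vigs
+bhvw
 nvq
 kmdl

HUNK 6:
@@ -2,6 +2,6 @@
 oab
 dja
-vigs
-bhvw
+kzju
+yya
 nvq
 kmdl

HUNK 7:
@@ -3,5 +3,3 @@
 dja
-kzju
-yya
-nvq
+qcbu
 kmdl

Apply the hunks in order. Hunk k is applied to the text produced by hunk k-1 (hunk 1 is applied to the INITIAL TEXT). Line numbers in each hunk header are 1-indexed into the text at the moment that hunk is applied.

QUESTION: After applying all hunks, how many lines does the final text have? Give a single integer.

Answer: 6

Derivation:
Hunk 1: at line 2 remove [cfw,pxygs,bzzmy] add [xax] -> 6 lines: bzwi oab xax qtpfh kmdl bey
Hunk 2: at line 1 remove [xax,qtpfh] add [lpydi,ktkj,sqmd] -> 7 lines: bzwi oab lpydi ktkj sqmd kmdl bey
Hunk 3: at line 1 remove [lpydi,ktkj] add [bpsxd,ddg] -> 7 lines: bzwi oab bpsxd ddg sqmd kmdl bey
Hunk 4: at line 1 remove [bpsxd,ddg,sqmd] add [dwfuu,nvq] -> 6 lines: bzwi oab dwfuu nvq kmdl bey
Hunk 5: at line 1 remove [dwfuu] add [dja,vigs,bhvw] -> 8 lines: bzwi oab dja vigs bhvw nvq kmdl bey
Hunk 6: at line 2 remove [vigs,bhvw] add [kzju,yya] -> 8 lines: bzwi oab dja kzju yya nvq kmdl bey
Hunk 7: at line 3 remove [kzju,yya,nvq] add [qcbu] -> 6 lines: bzwi oab dja qcbu kmdl bey
Final line count: 6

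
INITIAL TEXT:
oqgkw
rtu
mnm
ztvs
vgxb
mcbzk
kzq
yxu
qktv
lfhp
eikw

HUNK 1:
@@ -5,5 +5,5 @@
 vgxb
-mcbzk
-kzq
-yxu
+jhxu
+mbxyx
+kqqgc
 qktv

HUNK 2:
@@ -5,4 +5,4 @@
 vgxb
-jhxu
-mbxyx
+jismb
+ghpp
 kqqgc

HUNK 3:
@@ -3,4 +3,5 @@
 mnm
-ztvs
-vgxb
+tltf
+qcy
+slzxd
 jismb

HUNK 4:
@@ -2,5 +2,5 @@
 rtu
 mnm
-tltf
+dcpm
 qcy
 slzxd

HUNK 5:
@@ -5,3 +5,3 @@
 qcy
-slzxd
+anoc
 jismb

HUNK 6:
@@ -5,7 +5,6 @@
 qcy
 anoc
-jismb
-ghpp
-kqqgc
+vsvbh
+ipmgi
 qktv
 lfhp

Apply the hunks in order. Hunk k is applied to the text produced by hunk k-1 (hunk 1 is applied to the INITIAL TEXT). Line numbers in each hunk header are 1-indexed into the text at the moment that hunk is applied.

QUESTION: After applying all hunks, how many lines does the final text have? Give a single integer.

Answer: 11

Derivation:
Hunk 1: at line 5 remove [mcbzk,kzq,yxu] add [jhxu,mbxyx,kqqgc] -> 11 lines: oqgkw rtu mnm ztvs vgxb jhxu mbxyx kqqgc qktv lfhp eikw
Hunk 2: at line 5 remove [jhxu,mbxyx] add [jismb,ghpp] -> 11 lines: oqgkw rtu mnm ztvs vgxb jismb ghpp kqqgc qktv lfhp eikw
Hunk 3: at line 3 remove [ztvs,vgxb] add [tltf,qcy,slzxd] -> 12 lines: oqgkw rtu mnm tltf qcy slzxd jismb ghpp kqqgc qktv lfhp eikw
Hunk 4: at line 2 remove [tltf] add [dcpm] -> 12 lines: oqgkw rtu mnm dcpm qcy slzxd jismb ghpp kqqgc qktv lfhp eikw
Hunk 5: at line 5 remove [slzxd] add [anoc] -> 12 lines: oqgkw rtu mnm dcpm qcy anoc jismb ghpp kqqgc qktv lfhp eikw
Hunk 6: at line 5 remove [jismb,ghpp,kqqgc] add [vsvbh,ipmgi] -> 11 lines: oqgkw rtu mnm dcpm qcy anoc vsvbh ipmgi qktv lfhp eikw
Final line count: 11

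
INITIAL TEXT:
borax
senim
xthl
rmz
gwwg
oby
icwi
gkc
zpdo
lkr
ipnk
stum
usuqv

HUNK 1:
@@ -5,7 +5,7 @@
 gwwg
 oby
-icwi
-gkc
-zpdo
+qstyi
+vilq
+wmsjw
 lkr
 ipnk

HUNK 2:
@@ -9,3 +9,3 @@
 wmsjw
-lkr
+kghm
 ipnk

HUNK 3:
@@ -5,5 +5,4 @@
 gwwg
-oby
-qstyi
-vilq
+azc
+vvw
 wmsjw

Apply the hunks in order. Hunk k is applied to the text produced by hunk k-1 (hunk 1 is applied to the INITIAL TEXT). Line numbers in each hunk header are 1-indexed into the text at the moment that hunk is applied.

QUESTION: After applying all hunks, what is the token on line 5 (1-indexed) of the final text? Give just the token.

Answer: gwwg

Derivation:
Hunk 1: at line 5 remove [icwi,gkc,zpdo] add [qstyi,vilq,wmsjw] -> 13 lines: borax senim xthl rmz gwwg oby qstyi vilq wmsjw lkr ipnk stum usuqv
Hunk 2: at line 9 remove [lkr] add [kghm] -> 13 lines: borax senim xthl rmz gwwg oby qstyi vilq wmsjw kghm ipnk stum usuqv
Hunk 3: at line 5 remove [oby,qstyi,vilq] add [azc,vvw] -> 12 lines: borax senim xthl rmz gwwg azc vvw wmsjw kghm ipnk stum usuqv
Final line 5: gwwg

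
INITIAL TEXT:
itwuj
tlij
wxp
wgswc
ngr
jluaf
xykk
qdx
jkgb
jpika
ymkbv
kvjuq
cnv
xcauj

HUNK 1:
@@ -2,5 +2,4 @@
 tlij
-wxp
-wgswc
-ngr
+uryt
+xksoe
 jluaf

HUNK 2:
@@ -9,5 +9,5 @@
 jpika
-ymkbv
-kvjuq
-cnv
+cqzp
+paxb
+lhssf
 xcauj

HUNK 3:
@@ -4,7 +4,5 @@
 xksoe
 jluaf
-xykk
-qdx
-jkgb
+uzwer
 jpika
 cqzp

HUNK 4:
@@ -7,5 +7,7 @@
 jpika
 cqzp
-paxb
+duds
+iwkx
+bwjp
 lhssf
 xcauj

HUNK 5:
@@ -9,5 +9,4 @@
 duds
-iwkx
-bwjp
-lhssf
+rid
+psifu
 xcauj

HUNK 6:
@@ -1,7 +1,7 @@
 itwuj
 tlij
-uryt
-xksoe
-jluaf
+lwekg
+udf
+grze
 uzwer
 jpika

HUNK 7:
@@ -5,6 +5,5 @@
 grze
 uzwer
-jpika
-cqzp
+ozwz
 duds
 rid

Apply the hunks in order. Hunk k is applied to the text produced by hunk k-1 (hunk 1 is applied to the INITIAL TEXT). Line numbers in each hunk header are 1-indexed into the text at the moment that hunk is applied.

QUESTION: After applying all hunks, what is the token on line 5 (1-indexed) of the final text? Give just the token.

Answer: grze

Derivation:
Hunk 1: at line 2 remove [wxp,wgswc,ngr] add [uryt,xksoe] -> 13 lines: itwuj tlij uryt xksoe jluaf xykk qdx jkgb jpika ymkbv kvjuq cnv xcauj
Hunk 2: at line 9 remove [ymkbv,kvjuq,cnv] add [cqzp,paxb,lhssf] -> 13 lines: itwuj tlij uryt xksoe jluaf xykk qdx jkgb jpika cqzp paxb lhssf xcauj
Hunk 3: at line 4 remove [xykk,qdx,jkgb] add [uzwer] -> 11 lines: itwuj tlij uryt xksoe jluaf uzwer jpika cqzp paxb lhssf xcauj
Hunk 4: at line 7 remove [paxb] add [duds,iwkx,bwjp] -> 13 lines: itwuj tlij uryt xksoe jluaf uzwer jpika cqzp duds iwkx bwjp lhssf xcauj
Hunk 5: at line 9 remove [iwkx,bwjp,lhssf] add [rid,psifu] -> 12 lines: itwuj tlij uryt xksoe jluaf uzwer jpika cqzp duds rid psifu xcauj
Hunk 6: at line 1 remove [uryt,xksoe,jluaf] add [lwekg,udf,grze] -> 12 lines: itwuj tlij lwekg udf grze uzwer jpika cqzp duds rid psifu xcauj
Hunk 7: at line 5 remove [jpika,cqzp] add [ozwz] -> 11 lines: itwuj tlij lwekg udf grze uzwer ozwz duds rid psifu xcauj
Final line 5: grze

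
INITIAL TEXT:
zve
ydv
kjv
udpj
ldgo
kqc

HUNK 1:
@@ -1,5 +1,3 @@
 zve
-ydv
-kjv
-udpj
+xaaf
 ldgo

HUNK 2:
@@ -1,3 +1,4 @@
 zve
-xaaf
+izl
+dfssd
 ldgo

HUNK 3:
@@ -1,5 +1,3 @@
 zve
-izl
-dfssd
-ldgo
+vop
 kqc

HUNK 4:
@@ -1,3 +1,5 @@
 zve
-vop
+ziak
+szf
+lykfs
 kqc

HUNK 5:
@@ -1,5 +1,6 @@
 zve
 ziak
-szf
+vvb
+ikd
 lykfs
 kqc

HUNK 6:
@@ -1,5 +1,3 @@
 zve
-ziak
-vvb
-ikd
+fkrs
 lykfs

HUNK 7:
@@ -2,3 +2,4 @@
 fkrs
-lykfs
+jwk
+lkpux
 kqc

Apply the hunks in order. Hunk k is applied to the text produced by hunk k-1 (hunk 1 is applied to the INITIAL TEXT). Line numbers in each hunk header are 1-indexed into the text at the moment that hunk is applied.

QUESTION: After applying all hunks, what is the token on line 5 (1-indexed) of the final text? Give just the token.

Answer: kqc

Derivation:
Hunk 1: at line 1 remove [ydv,kjv,udpj] add [xaaf] -> 4 lines: zve xaaf ldgo kqc
Hunk 2: at line 1 remove [xaaf] add [izl,dfssd] -> 5 lines: zve izl dfssd ldgo kqc
Hunk 3: at line 1 remove [izl,dfssd,ldgo] add [vop] -> 3 lines: zve vop kqc
Hunk 4: at line 1 remove [vop] add [ziak,szf,lykfs] -> 5 lines: zve ziak szf lykfs kqc
Hunk 5: at line 1 remove [szf] add [vvb,ikd] -> 6 lines: zve ziak vvb ikd lykfs kqc
Hunk 6: at line 1 remove [ziak,vvb,ikd] add [fkrs] -> 4 lines: zve fkrs lykfs kqc
Hunk 7: at line 2 remove [lykfs] add [jwk,lkpux] -> 5 lines: zve fkrs jwk lkpux kqc
Final line 5: kqc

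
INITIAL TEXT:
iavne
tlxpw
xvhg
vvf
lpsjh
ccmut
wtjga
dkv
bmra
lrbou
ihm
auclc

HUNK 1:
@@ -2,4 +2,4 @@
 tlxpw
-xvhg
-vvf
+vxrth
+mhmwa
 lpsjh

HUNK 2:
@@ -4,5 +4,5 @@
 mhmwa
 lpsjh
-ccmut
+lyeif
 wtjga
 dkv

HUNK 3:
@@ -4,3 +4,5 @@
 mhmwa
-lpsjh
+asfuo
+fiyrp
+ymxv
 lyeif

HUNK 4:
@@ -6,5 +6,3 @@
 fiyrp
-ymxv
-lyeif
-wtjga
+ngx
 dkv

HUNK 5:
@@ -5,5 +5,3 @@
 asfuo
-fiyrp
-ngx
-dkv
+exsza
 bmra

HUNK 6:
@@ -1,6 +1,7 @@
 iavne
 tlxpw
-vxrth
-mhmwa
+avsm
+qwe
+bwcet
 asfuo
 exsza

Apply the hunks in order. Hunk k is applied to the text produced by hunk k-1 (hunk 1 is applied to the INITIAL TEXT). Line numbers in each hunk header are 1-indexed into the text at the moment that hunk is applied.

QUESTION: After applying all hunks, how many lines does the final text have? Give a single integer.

Hunk 1: at line 2 remove [xvhg,vvf] add [vxrth,mhmwa] -> 12 lines: iavne tlxpw vxrth mhmwa lpsjh ccmut wtjga dkv bmra lrbou ihm auclc
Hunk 2: at line 4 remove [ccmut] add [lyeif] -> 12 lines: iavne tlxpw vxrth mhmwa lpsjh lyeif wtjga dkv bmra lrbou ihm auclc
Hunk 3: at line 4 remove [lpsjh] add [asfuo,fiyrp,ymxv] -> 14 lines: iavne tlxpw vxrth mhmwa asfuo fiyrp ymxv lyeif wtjga dkv bmra lrbou ihm auclc
Hunk 4: at line 6 remove [ymxv,lyeif,wtjga] add [ngx] -> 12 lines: iavne tlxpw vxrth mhmwa asfuo fiyrp ngx dkv bmra lrbou ihm auclc
Hunk 5: at line 5 remove [fiyrp,ngx,dkv] add [exsza] -> 10 lines: iavne tlxpw vxrth mhmwa asfuo exsza bmra lrbou ihm auclc
Hunk 6: at line 1 remove [vxrth,mhmwa] add [avsm,qwe,bwcet] -> 11 lines: iavne tlxpw avsm qwe bwcet asfuo exsza bmra lrbou ihm auclc
Final line count: 11

Answer: 11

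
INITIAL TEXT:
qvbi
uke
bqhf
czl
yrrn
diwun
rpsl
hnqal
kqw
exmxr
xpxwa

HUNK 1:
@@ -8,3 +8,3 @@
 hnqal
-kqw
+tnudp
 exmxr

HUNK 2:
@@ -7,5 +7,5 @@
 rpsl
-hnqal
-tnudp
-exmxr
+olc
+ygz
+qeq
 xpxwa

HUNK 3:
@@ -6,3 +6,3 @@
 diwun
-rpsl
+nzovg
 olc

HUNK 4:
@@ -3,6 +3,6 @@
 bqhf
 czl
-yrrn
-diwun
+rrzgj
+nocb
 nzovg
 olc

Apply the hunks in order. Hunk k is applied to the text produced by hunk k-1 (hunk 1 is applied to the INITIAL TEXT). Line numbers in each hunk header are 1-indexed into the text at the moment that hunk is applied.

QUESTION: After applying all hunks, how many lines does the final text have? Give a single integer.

Answer: 11

Derivation:
Hunk 1: at line 8 remove [kqw] add [tnudp] -> 11 lines: qvbi uke bqhf czl yrrn diwun rpsl hnqal tnudp exmxr xpxwa
Hunk 2: at line 7 remove [hnqal,tnudp,exmxr] add [olc,ygz,qeq] -> 11 lines: qvbi uke bqhf czl yrrn diwun rpsl olc ygz qeq xpxwa
Hunk 3: at line 6 remove [rpsl] add [nzovg] -> 11 lines: qvbi uke bqhf czl yrrn diwun nzovg olc ygz qeq xpxwa
Hunk 4: at line 3 remove [yrrn,diwun] add [rrzgj,nocb] -> 11 lines: qvbi uke bqhf czl rrzgj nocb nzovg olc ygz qeq xpxwa
Final line count: 11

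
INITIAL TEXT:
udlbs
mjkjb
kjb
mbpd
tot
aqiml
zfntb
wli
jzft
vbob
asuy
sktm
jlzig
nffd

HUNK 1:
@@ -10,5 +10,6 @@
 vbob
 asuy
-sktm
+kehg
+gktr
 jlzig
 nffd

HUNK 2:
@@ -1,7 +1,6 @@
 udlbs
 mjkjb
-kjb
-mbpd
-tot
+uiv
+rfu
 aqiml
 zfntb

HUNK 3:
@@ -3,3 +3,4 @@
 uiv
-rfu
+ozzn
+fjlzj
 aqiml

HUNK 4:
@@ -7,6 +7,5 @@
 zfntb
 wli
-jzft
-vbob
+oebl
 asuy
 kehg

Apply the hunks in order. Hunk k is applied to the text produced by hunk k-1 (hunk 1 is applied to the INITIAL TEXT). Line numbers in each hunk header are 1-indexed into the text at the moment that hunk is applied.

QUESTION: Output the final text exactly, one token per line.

Answer: udlbs
mjkjb
uiv
ozzn
fjlzj
aqiml
zfntb
wli
oebl
asuy
kehg
gktr
jlzig
nffd

Derivation:
Hunk 1: at line 10 remove [sktm] add [kehg,gktr] -> 15 lines: udlbs mjkjb kjb mbpd tot aqiml zfntb wli jzft vbob asuy kehg gktr jlzig nffd
Hunk 2: at line 1 remove [kjb,mbpd,tot] add [uiv,rfu] -> 14 lines: udlbs mjkjb uiv rfu aqiml zfntb wli jzft vbob asuy kehg gktr jlzig nffd
Hunk 3: at line 3 remove [rfu] add [ozzn,fjlzj] -> 15 lines: udlbs mjkjb uiv ozzn fjlzj aqiml zfntb wli jzft vbob asuy kehg gktr jlzig nffd
Hunk 4: at line 7 remove [jzft,vbob] add [oebl] -> 14 lines: udlbs mjkjb uiv ozzn fjlzj aqiml zfntb wli oebl asuy kehg gktr jlzig nffd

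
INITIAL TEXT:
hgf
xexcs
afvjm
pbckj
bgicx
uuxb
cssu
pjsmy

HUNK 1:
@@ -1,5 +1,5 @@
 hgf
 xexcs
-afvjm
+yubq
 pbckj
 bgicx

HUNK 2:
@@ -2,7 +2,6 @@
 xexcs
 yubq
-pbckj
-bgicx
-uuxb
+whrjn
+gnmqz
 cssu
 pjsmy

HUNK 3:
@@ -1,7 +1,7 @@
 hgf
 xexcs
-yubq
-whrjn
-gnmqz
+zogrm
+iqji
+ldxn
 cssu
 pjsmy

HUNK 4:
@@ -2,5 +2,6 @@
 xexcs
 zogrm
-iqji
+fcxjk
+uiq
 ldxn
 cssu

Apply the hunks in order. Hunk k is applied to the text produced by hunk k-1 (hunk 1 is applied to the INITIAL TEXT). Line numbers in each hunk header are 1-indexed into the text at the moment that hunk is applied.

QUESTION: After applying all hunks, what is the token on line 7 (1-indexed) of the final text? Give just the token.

Answer: cssu

Derivation:
Hunk 1: at line 1 remove [afvjm] add [yubq] -> 8 lines: hgf xexcs yubq pbckj bgicx uuxb cssu pjsmy
Hunk 2: at line 2 remove [pbckj,bgicx,uuxb] add [whrjn,gnmqz] -> 7 lines: hgf xexcs yubq whrjn gnmqz cssu pjsmy
Hunk 3: at line 1 remove [yubq,whrjn,gnmqz] add [zogrm,iqji,ldxn] -> 7 lines: hgf xexcs zogrm iqji ldxn cssu pjsmy
Hunk 4: at line 2 remove [iqji] add [fcxjk,uiq] -> 8 lines: hgf xexcs zogrm fcxjk uiq ldxn cssu pjsmy
Final line 7: cssu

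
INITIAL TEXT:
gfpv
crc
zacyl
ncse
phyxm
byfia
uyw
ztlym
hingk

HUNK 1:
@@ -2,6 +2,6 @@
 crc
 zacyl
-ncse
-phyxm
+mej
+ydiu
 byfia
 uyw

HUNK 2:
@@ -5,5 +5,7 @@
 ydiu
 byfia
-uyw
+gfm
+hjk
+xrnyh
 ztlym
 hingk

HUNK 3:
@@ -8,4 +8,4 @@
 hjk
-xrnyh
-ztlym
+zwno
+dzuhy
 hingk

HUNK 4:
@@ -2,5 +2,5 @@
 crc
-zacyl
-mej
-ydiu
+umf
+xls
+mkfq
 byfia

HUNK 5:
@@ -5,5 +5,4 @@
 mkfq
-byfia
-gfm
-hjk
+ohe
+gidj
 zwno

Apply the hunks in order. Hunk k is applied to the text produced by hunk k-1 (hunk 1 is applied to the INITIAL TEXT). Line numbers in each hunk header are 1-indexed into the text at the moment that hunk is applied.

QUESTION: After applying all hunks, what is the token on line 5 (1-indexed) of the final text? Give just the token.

Answer: mkfq

Derivation:
Hunk 1: at line 2 remove [ncse,phyxm] add [mej,ydiu] -> 9 lines: gfpv crc zacyl mej ydiu byfia uyw ztlym hingk
Hunk 2: at line 5 remove [uyw] add [gfm,hjk,xrnyh] -> 11 lines: gfpv crc zacyl mej ydiu byfia gfm hjk xrnyh ztlym hingk
Hunk 3: at line 8 remove [xrnyh,ztlym] add [zwno,dzuhy] -> 11 lines: gfpv crc zacyl mej ydiu byfia gfm hjk zwno dzuhy hingk
Hunk 4: at line 2 remove [zacyl,mej,ydiu] add [umf,xls,mkfq] -> 11 lines: gfpv crc umf xls mkfq byfia gfm hjk zwno dzuhy hingk
Hunk 5: at line 5 remove [byfia,gfm,hjk] add [ohe,gidj] -> 10 lines: gfpv crc umf xls mkfq ohe gidj zwno dzuhy hingk
Final line 5: mkfq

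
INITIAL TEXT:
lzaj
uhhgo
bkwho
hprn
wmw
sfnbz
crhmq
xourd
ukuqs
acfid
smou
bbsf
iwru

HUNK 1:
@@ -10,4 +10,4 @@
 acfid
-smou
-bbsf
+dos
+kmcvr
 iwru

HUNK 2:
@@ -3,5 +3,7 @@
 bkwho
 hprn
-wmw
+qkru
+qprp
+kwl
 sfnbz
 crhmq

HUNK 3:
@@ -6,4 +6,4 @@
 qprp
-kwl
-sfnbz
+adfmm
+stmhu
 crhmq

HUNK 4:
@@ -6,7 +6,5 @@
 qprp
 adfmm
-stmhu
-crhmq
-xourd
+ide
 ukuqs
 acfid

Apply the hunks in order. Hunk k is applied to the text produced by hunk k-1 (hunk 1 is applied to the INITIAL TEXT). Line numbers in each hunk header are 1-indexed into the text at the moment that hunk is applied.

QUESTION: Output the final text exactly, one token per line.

Answer: lzaj
uhhgo
bkwho
hprn
qkru
qprp
adfmm
ide
ukuqs
acfid
dos
kmcvr
iwru

Derivation:
Hunk 1: at line 10 remove [smou,bbsf] add [dos,kmcvr] -> 13 lines: lzaj uhhgo bkwho hprn wmw sfnbz crhmq xourd ukuqs acfid dos kmcvr iwru
Hunk 2: at line 3 remove [wmw] add [qkru,qprp,kwl] -> 15 lines: lzaj uhhgo bkwho hprn qkru qprp kwl sfnbz crhmq xourd ukuqs acfid dos kmcvr iwru
Hunk 3: at line 6 remove [kwl,sfnbz] add [adfmm,stmhu] -> 15 lines: lzaj uhhgo bkwho hprn qkru qprp adfmm stmhu crhmq xourd ukuqs acfid dos kmcvr iwru
Hunk 4: at line 6 remove [stmhu,crhmq,xourd] add [ide] -> 13 lines: lzaj uhhgo bkwho hprn qkru qprp adfmm ide ukuqs acfid dos kmcvr iwru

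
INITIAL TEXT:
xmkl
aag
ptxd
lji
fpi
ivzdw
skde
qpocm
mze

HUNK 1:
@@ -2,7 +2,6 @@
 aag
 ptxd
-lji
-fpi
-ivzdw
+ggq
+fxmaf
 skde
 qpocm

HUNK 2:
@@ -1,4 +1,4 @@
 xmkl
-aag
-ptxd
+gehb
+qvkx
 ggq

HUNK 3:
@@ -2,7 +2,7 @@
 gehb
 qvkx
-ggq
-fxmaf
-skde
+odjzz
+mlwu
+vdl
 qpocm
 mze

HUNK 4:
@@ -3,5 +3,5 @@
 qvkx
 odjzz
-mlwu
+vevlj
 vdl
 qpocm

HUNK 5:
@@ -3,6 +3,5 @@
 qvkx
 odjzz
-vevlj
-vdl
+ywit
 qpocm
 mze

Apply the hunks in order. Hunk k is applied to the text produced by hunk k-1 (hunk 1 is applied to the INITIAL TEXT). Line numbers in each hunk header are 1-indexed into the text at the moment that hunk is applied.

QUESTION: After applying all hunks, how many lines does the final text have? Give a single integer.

Hunk 1: at line 2 remove [lji,fpi,ivzdw] add [ggq,fxmaf] -> 8 lines: xmkl aag ptxd ggq fxmaf skde qpocm mze
Hunk 2: at line 1 remove [aag,ptxd] add [gehb,qvkx] -> 8 lines: xmkl gehb qvkx ggq fxmaf skde qpocm mze
Hunk 3: at line 2 remove [ggq,fxmaf,skde] add [odjzz,mlwu,vdl] -> 8 lines: xmkl gehb qvkx odjzz mlwu vdl qpocm mze
Hunk 4: at line 3 remove [mlwu] add [vevlj] -> 8 lines: xmkl gehb qvkx odjzz vevlj vdl qpocm mze
Hunk 5: at line 3 remove [vevlj,vdl] add [ywit] -> 7 lines: xmkl gehb qvkx odjzz ywit qpocm mze
Final line count: 7

Answer: 7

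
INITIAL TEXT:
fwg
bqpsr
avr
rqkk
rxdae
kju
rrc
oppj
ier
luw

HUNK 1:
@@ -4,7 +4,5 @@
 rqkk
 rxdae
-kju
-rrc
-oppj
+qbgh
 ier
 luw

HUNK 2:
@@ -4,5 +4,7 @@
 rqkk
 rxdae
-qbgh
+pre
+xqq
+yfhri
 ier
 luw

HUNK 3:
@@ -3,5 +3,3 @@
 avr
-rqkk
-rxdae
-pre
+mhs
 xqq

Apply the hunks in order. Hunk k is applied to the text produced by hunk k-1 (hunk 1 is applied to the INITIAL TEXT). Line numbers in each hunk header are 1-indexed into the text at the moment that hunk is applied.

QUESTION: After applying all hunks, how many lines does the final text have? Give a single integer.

Answer: 8

Derivation:
Hunk 1: at line 4 remove [kju,rrc,oppj] add [qbgh] -> 8 lines: fwg bqpsr avr rqkk rxdae qbgh ier luw
Hunk 2: at line 4 remove [qbgh] add [pre,xqq,yfhri] -> 10 lines: fwg bqpsr avr rqkk rxdae pre xqq yfhri ier luw
Hunk 3: at line 3 remove [rqkk,rxdae,pre] add [mhs] -> 8 lines: fwg bqpsr avr mhs xqq yfhri ier luw
Final line count: 8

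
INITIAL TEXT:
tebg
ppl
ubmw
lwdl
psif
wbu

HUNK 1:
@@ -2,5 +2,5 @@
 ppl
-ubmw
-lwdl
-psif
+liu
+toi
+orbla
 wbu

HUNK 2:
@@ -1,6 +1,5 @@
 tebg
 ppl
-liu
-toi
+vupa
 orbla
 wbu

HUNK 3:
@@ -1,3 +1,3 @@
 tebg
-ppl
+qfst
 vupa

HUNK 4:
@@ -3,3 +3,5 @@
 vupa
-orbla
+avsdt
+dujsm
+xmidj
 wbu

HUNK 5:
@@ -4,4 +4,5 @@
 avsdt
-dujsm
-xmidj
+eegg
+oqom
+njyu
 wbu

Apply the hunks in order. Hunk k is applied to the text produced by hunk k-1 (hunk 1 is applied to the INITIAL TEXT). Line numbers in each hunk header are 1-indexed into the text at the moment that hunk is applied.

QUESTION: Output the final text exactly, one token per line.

Answer: tebg
qfst
vupa
avsdt
eegg
oqom
njyu
wbu

Derivation:
Hunk 1: at line 2 remove [ubmw,lwdl,psif] add [liu,toi,orbla] -> 6 lines: tebg ppl liu toi orbla wbu
Hunk 2: at line 1 remove [liu,toi] add [vupa] -> 5 lines: tebg ppl vupa orbla wbu
Hunk 3: at line 1 remove [ppl] add [qfst] -> 5 lines: tebg qfst vupa orbla wbu
Hunk 4: at line 3 remove [orbla] add [avsdt,dujsm,xmidj] -> 7 lines: tebg qfst vupa avsdt dujsm xmidj wbu
Hunk 5: at line 4 remove [dujsm,xmidj] add [eegg,oqom,njyu] -> 8 lines: tebg qfst vupa avsdt eegg oqom njyu wbu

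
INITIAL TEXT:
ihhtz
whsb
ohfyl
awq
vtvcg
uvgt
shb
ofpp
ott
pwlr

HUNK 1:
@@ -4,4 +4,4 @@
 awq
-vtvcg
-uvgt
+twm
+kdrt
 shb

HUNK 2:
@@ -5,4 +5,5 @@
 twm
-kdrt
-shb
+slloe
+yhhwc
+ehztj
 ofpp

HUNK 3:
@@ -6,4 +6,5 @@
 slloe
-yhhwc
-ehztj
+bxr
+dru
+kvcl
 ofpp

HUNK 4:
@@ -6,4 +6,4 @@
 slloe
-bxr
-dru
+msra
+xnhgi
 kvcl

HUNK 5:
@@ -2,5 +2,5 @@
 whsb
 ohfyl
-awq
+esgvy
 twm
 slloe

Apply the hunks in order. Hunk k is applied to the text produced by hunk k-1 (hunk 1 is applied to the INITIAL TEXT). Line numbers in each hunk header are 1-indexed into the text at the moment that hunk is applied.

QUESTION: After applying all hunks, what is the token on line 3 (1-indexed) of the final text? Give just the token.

Hunk 1: at line 4 remove [vtvcg,uvgt] add [twm,kdrt] -> 10 lines: ihhtz whsb ohfyl awq twm kdrt shb ofpp ott pwlr
Hunk 2: at line 5 remove [kdrt,shb] add [slloe,yhhwc,ehztj] -> 11 lines: ihhtz whsb ohfyl awq twm slloe yhhwc ehztj ofpp ott pwlr
Hunk 3: at line 6 remove [yhhwc,ehztj] add [bxr,dru,kvcl] -> 12 lines: ihhtz whsb ohfyl awq twm slloe bxr dru kvcl ofpp ott pwlr
Hunk 4: at line 6 remove [bxr,dru] add [msra,xnhgi] -> 12 lines: ihhtz whsb ohfyl awq twm slloe msra xnhgi kvcl ofpp ott pwlr
Hunk 5: at line 2 remove [awq] add [esgvy] -> 12 lines: ihhtz whsb ohfyl esgvy twm slloe msra xnhgi kvcl ofpp ott pwlr
Final line 3: ohfyl

Answer: ohfyl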